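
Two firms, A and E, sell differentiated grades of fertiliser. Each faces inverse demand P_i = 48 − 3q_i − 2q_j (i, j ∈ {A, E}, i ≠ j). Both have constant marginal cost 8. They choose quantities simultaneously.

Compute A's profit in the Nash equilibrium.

75

Firm A's profit: π = q_A(48 − 3q_A − 2q_E) − 8q_A.
∂π/∂q_A = 40 − 6q_A − 2q_E = 0 ⇒ q_A = 20/3 − (1/3)q_E.
Setting q_A = q_E in the reaction function: q_A = 20/3 − (1/3)q_A, so q_A = (20/3) / (4/3) = 5.
P_A = 48 − 3·5 − 2·5 = 23.
Profit = (23 − 8)·5 = 75.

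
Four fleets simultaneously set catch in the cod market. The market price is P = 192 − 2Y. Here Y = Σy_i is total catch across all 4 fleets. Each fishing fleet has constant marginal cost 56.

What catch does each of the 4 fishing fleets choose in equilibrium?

A representative fishing fleet's profit is π_i = y_i(192 − 2Y) − 56y_i, with Y = y_i + Σ_{j≠i} y_j.
First-order condition: 136 − 4y_i − 2Σ_{j≠i} y_j = 0.
With identical fishing fleets, set every y_j = y: then 136 − 4y − 6y = 0, i.e. y = 136/10 = 13.6.

13.6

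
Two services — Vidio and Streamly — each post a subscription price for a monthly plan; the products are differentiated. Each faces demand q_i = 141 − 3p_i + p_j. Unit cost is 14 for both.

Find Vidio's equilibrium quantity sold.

Vidio's profit: π = (p_{Vidio} − 14)(141 − 3p_{Vidio} + p_{Streamly}).
∂π/∂p_{Vidio} = 183 − 6p_{Vidio} + p_{Streamly} = 0 ⇒ p_{Vidio} = 30.5 + (1/6)p_{Streamly}.
By symmetry p_{Streamly} = p_{Vidio}; substituting into the reaction function, (5/6)p_{Vidio} = 30.5 and p_{Vidio} = 36.6.
q_{Vidio} = 141 − 3·36.6 + 36.6 = 67.8.

67.8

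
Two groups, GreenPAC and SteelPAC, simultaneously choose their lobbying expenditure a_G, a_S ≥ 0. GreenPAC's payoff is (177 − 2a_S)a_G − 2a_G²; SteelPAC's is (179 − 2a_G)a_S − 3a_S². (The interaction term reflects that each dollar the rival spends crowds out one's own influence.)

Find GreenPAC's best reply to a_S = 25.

31.75

Expanding GreenPAC's payoff: 177a_G − 2a_Sa_G − 2a_G².
∂π/∂a_G = 177 − 2a_S − 4a_G = 0, so a_G = 44.25 − 0.5a_S.
At a_S = 25: a_G = 44.25 − 0.5·25 = 31.75.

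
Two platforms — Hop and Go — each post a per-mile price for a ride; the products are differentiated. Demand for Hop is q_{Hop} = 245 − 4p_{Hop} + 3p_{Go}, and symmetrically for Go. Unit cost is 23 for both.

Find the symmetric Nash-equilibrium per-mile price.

Hop's profit: π = (p_{Hop} − 23)(245 − 4p_{Hop} + 3p_{Go}).
∂π/∂p_{Hop} = 337 − 8p_{Hop} + 3p_{Go} = 0 ⇒ p_{Hop} = 42.125 + 0.375p_{Go}.
Setting p_{Hop} = p_{Go} in the reaction function: p_{Hop} = 42.125 + 0.375p_{Hop}, so p_{Hop} = 42.125 / 0.625 = 67.4.

67.4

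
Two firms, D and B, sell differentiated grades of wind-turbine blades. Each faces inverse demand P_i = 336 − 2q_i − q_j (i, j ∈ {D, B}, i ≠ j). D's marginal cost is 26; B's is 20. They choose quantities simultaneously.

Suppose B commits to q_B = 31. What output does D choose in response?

Firm D's profit: π = q_D(336 − 2q_D − q_B) − 26q_D.
∂π/∂q_D = 310 − 4q_D − q_B = 0 ⇒ q_D = 77.5 − 0.25q_B.
At q_B = 31: q_D = 77.5 − 0.25·31 = 69.75.

69.75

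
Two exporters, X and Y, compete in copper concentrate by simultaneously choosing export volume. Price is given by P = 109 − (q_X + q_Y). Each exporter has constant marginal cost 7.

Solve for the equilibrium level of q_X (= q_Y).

34

Exporter X's profit: π = q_X(109 − (q_X + q_Y)) − 7q_X.
∂π/∂q_X = 102 − 2q_X − q_Y = 0, so q_X = 51 − 0.5q_Y.
Setting q_X = q_Y in the reaction function: q_X = 51 − 0.5q_X, so q_X = 51 / 1.5 = 34.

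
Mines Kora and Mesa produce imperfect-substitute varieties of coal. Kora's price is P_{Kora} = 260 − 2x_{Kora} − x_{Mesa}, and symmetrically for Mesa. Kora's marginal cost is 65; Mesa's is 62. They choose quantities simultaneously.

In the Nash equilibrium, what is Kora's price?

142.6

Mine Kora's profit: π = x_{Kora}(260 − 2x_{Kora} − x_{Mesa}) − 65x_{Kora}.
∂π/∂x_{Kora} = 195 − 4x_{Kora} − x_{Mesa} = 0 ⇒ x_{Kora} = 48.75 − 0.25x_{Mesa}.
Similarly x_{Mesa} = 49.5 − 0.25x_{Kora}.
Solving the two reaction functions simultaneously: (1 − (−0.25)(−0.25))x_{Kora} = 48.75 − 0.25·49.5, so 0.9375x_{Kora} = 36.375 and x_{Kora} = 38.8.
Then x_{Mesa} = 49.5 − 0.25·38.8 = 39.8.
P_{Kora} = 260 − 2·38.8 − 39.8 = 142.6.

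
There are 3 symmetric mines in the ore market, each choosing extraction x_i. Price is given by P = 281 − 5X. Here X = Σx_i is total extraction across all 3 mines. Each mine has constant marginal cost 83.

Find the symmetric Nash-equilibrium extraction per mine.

9.9

A representative mine's profit is π_i = x_i(281 − 5X) − 83x_i, with X = x_i + Σ_{j≠i} x_j.
First-order condition: 198 − 10x_i − 5Σ_{j≠i} x_j = 0.
With identical mines, set every x_j = x: then 198 − 10x − 10x = 0, i.e. x = 198/20 = 9.9.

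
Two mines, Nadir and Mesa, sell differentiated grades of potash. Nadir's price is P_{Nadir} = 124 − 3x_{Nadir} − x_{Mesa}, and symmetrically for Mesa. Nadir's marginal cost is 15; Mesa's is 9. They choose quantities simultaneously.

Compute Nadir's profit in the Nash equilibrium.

Mine Nadir's profit: π = x_{Nadir}(124 − 3x_{Nadir} − x_{Mesa}) − 15x_{Nadir}.
∂π/∂x_{Nadir} = 109 − 6x_{Nadir} − x_{Mesa} = 0 ⇒ x_{Nadir} = 109/6 − (1/6)x_{Mesa}.
Similarly x_{Mesa} = 115/6 − (1/6)x_{Nadir}.
Substituting the second reaction function into the first: x_{Nadir} = 109/6 − (1/6)(115/6 − (1/6)x_{Nadir}), which gives (35/36)x_{Nadir} = 539/36 ⇒ x_{Nadir} = 15.4.
Then x_{Mesa} = 115/6 − (1/6)·15.4 = 16.6.
P_{Nadir} = 124 − 3·15.4 − 16.6 = 61.2.
Profit = (61.2 − 15)·15.4 = 711.48.

711.48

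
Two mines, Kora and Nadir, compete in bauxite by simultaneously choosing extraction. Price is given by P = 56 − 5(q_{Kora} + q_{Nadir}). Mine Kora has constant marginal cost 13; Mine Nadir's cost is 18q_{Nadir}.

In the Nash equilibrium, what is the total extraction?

Mine Kora's profit: π = q_{Kora}(56 − 5(q_{Kora} + q_{Nadir})) − 13q_{Kora}.
∂π/∂q_{Kora} = 43 − 10q_{Kora} − 5q_{Nadir} = 0, so q_{Kora} = 4.3 − 0.5q_{Nadir}.
By the same steps for Nadir: q_{Nadir} = 3.8 − 0.5q_{Kora}.
Solving the two reaction functions simultaneously: (1 − (−0.5)(−0.5))q_{Kora} = 4.3 − 0.5·3.8, so 0.75q_{Kora} = 2.4 and q_{Kora} = 3.2.
Then q_{Nadir} = 3.8 − 0.5·3.2 = 2.2.
Total extraction: 3.2 + 2.2 = 5.4.

5.4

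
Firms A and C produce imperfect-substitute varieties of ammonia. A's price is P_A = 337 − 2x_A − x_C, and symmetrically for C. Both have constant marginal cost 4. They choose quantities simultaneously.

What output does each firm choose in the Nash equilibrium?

66.6

Firm A's profit: π = x_A(337 − 2x_A − x_C) − 4x_A.
∂π/∂x_A = 333 − 4x_A − x_C = 0 ⇒ x_A = 83.25 − 0.25x_C.
By symmetry x_C = x_A; substituting into the reaction function, 1.25x_A = 83.25 and x_A = 66.6.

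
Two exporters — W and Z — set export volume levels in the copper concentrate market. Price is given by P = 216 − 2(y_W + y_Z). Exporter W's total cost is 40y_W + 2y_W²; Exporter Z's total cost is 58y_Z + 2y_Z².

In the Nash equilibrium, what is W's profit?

Exporter W's profit: π = y_W(216 − 2(y_W + y_Z)) − 40y_W − 2y_W².
∂π/∂y_W = 176 − 8y_W − 2y_Z = 0, so y_W = 22 − 0.25y_Z.
By the same steps for Z: y_Z = 19.75 − 0.25y_W.
Solving the two reaction functions simultaneously: (1 − (−0.25)(−0.25))y_W = 22 − 0.25·19.75, so 0.9375y_W = 17.0625 and y_W = 18.2.
Then y_Z = 19.75 − 0.25·18.2 = 15.2.
Price P = 216 − 2·33.4 = 149.2.
W's profit: (149.2 − 40)·18.2 − 2(18.2)² = 1324.96.

1324.96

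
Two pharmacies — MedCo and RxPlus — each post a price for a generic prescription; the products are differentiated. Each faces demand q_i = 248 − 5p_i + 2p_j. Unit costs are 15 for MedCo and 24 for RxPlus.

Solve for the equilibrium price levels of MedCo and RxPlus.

MedCo's profit: π = (p_{MedCo} − 15)(248 − 5p_{MedCo} + 2p_{RxPlus}).
∂π/∂p_{MedCo} = 323 − 10p_{MedCo} + 2p_{RxPlus} = 0 ⇒ p_{MedCo} = 32.3 + 0.2p_{RxPlus}.
Similarly p_{RxPlus} = 36.8 + 0.2p_{MedCo}.
Substituting the second reaction function into the first: p_{MedCo} = 32.3 + 0.2(36.8 + 0.2p_{MedCo}), which gives 0.96p_{MedCo} = 39.66 ⇒ p_{MedCo} = 41.3125.
Then p_{RxPlus} = 36.8 + 0.2·41.3125 = 45.0625.

41.3125, 45.0625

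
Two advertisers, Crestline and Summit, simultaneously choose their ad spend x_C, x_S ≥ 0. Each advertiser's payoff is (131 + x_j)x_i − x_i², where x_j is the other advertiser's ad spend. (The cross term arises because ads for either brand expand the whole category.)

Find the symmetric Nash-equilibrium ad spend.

131

Crestline's payoff is (131 + x_S)x_C − x_C².
∂π/∂x_C = 131 + x_S − 2x_C = 0, so x_C = 65.5 + 0.5x_S.
Setting x_C = x_S in the reaction function: x_C = 65.5 + 0.5x_C, so x_C = 65.5 / 0.5 = 131.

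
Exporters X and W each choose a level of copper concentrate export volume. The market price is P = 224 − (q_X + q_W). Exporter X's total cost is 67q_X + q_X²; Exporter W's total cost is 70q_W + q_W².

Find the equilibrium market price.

161.8

Exporter X's profit: π = q_X(224 − (q_X + q_W)) − 67q_X − q_X².
∂π/∂q_X = 157 − 4q_X − q_W = 0, so q_X = 39.25 − 0.25q_W.
By the same steps for W: q_W = 38.5 − 0.25q_X.
Substituting the second reaction function into the first: q_X = 39.25 − 0.25(38.5 − 0.25q_X), which gives 0.9375q_X = 29.625 ⇒ q_X = 31.6.
Then q_W = 38.5 − 0.25·31.6 = 30.6.
Equilibrium price: P = 224 − 62.2 = 161.8.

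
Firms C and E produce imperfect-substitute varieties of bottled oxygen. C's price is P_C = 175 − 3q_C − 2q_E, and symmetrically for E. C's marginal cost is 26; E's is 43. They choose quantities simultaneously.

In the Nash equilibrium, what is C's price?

Firm C's profit: π = q_C(175 − 3q_C − 2q_E) − 26q_C.
∂π/∂q_C = 149 − 6q_C − 2q_E = 0 ⇒ q_C = 149/6 − (1/3)q_E.
Similarly q_E = 22 − (1/3)q_C.
Solving the two reaction functions simultaneously: (1 − (−1/3)(−1/3))q_C = 149/6 − (1/3)·22, so (8/9)q_C = 17.5 and q_C = 19.6875.
Then q_E = 22 − (1/3)·19.6875 = 15.4375.
P_C = 175 − 3·19.6875 − 2·15.4375 = 85.0625.

85.0625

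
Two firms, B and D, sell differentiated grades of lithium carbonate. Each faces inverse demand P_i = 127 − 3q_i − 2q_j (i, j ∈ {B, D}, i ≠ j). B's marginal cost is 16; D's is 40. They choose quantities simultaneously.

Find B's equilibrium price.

62.125

Firm B's profit: π = q_B(127 − 3q_B − 2q_D) − 16q_B.
∂π/∂q_B = 111 − 6q_B − 2q_D = 0 ⇒ q_B = 18.5 − (1/3)q_D.
Similarly q_D = 14.5 − (1/3)q_B.
Solving the two reaction functions simultaneously: (1 − (−1/3)(−1/3))q_B = 18.5 − (1/3)·14.5, so (8/9)q_B = 41/3 and q_B = 15.375.
Then q_D = 14.5 − (1/3)·15.375 = 9.375.
P_B = 127 − 3·15.375 − 2·9.375 = 62.125.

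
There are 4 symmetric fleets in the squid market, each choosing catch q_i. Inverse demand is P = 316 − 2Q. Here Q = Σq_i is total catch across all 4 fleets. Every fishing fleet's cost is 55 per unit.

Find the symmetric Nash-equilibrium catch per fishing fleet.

26.1

A representative fishing fleet's profit is π_i = q_i(316 − 2Q) − 55q_i, with Q = q_i + Σ_{j≠i} q_j.
First-order condition: 261 − 4q_i − 2Σ_{j≠i} q_j = 0.
With identical fishing fleets, set every q_j = q: then 261 − 4q − 6q = 0, i.e. q = 261/10 = 26.1.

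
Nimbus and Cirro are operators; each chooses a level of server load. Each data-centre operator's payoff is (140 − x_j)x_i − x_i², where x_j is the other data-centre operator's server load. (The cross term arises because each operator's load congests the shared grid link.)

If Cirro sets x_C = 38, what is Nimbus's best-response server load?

Nimbus's payoff is (140 − x_C)x_N − x_N².
∂π/∂x_N = 140 − x_C − 2x_N = 0, so x_N = 70 − 0.5x_C.
At x_C = 38: x_N = 70 − 0.5·38 = 51.

51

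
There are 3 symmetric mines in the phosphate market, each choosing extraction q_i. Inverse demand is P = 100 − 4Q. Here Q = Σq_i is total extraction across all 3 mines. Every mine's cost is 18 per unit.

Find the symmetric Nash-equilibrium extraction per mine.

A representative mine's profit is π_i = q_i(100 − 4Q) − 18q_i, with Q = q_i + Σ_{j≠i} q_j.
First-order condition: 82 − 8q_i − 4Σ_{j≠i} q_j = 0.
In a symmetric equilibrium every mine chooses the same q, so Σ_{j≠i} q_j = 2q. The condition becomes 82 − 16q = 0, giving q = 82/16 = 5.125.

5.125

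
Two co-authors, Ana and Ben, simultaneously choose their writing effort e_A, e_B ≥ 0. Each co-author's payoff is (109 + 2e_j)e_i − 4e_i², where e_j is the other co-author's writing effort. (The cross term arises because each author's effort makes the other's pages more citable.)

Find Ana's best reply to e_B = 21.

Ana's payoff is (109 + 2e_B)e_A − 4e_A².
∂π/∂e_A = 109 + 2e_B − 8e_A = 0, so e_A = 13.625 + 0.25e_B.
At e_B = 21: e_A = 13.625 + 0.25·21 = 18.875.

18.875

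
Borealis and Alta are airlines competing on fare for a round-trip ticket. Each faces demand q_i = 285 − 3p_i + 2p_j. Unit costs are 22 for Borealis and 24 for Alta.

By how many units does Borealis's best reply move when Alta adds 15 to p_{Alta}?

5

Borealis's profit: π = (p_{Borealis} − 22)(285 − 3p_{Borealis} + 2p_{Alta}).
∂π/∂p_{Borealis} = 351 − 6p_{Borealis} + 2p_{Alta} = 0 ⇒ p_{Borealis} = 58.5 + (1/3)p_{Alta}.
The reaction-function slope is 1/3, so a 15-unit rise in p_{Alta} moves p_{Borealis} by 1/3 × 15 = 5. Borealis's best response rises — the actions are strategic complements.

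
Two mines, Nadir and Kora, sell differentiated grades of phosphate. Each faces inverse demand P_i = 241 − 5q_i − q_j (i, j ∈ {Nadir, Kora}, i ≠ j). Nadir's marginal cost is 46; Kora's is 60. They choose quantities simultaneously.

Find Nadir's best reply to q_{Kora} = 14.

18.1

Mine Nadir's profit: π = q_{Nadir}(241 − 5q_{Nadir} − q_{Kora}) − 46q_{Nadir}.
∂π/∂q_{Nadir} = 195 − 10q_{Nadir} − q_{Kora} = 0 ⇒ q_{Nadir} = 19.5 − 0.1q_{Kora}.
At q_{Kora} = 14: q_{Nadir} = 19.5 − 0.1·14 = 18.1.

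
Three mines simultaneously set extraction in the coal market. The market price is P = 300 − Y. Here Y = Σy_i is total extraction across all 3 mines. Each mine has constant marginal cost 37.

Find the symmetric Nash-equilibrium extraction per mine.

A representative mine's profit is π_i = y_i(300 − Y) − 37y_i, with Y = y_i + Σ_{j≠i} y_j.
First-order condition: 263 − 2y_i − Σ_{j≠i} y_j = 0.
Imposing symmetry (y_j = y for all j) turns Σ_{j≠i} y_j into 2y, so 263 = 4y and y = 65.75.

65.75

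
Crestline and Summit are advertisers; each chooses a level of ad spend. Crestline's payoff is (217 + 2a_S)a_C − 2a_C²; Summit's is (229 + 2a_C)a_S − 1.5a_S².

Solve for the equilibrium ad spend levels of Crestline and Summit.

138.625, 168.75

Expanding Crestline's payoff: 217a_C + 2a_Sa_C − 2a_C².
∂π/∂a_C = 217 + 2a_S − 4a_C = 0, so a_C = 54.25 + 0.5a_S.
Likewise for Summit: a_S = 229/3 + (2/3)a_C.
Solving the two reaction functions simultaneously: (1 − (0.5)(2/3))a_C = 54.25 + 0.5·(229/3), so (2/3)a_C = 1109/12 and a_C = 138.625.
Then a_S = 229/3 + (2/3)·138.625 = 168.75.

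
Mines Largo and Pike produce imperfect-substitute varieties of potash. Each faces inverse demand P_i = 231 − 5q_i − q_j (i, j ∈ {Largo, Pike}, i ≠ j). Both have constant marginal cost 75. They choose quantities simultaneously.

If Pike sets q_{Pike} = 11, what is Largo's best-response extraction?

Mine Largo's profit: π = q_{Largo}(231 − 5q_{Largo} − q_{Pike}) − 75q_{Largo}.
∂π/∂q_{Largo} = 156 − 10q_{Largo} − q_{Pike} = 0 ⇒ q_{Largo} = 15.6 − 0.1q_{Pike}.
At q_{Pike} = 11: q_{Largo} = 15.6 − 0.1·11 = 14.5.

14.5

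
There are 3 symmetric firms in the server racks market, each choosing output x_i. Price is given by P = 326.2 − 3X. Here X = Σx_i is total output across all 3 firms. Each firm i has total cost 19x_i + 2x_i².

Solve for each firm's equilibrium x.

A representative firm's profit is π_i = x_i(326.2 − 3X) − 19x_i − 2x_i², with X = x_i + Σ_{j≠i} x_j.
First-order condition: 307.2 − 10x_i − 3Σ_{j≠i} x_j = 0.
In a symmetric equilibrium every firm chooses the same x, so Σ_{j≠i} x_j = 2x. The condition becomes 307.2 − 16x = 0, giving x = 307.2/16 = 19.2.

19.2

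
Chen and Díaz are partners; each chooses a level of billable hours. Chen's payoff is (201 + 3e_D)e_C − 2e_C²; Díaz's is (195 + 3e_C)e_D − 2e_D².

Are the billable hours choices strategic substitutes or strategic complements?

strategic complements

Expanding Chen's payoff: 201e_C + 3e_De_C − 2e_C².
∂π/∂e_C = 201 + 3e_D − 4e_C = 0, so e_C = 50.25 + 0.75e_D.
The best-response slope de_C/de_D = 0.75 > 0: the reaction function is upward-sloping, so the choices are strategic complements.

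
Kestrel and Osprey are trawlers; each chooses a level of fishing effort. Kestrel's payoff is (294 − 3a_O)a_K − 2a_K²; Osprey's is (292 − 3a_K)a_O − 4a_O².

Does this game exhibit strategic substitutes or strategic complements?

strategic substitutes

Expanding Kestrel's payoff: 294a_K − 3a_Oa_K − 2a_K².
∂π/∂a_K = 294 − 3a_O − 4a_K = 0, so a_K = 73.5 − 0.75a_O.
The best-response slope da_K/da_O = −0.75 < 0: the reaction function is downward-sloping, so the choices are strategic substitutes.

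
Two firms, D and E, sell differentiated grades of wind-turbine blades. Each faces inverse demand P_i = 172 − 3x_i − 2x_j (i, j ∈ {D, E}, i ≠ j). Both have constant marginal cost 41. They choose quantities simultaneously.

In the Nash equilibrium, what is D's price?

Firm D's profit: π = x_D(172 − 3x_D − 2x_E) − 41x_D.
∂π/∂x_D = 131 − 6x_D − 2x_E = 0 ⇒ x_D = 131/6 − (1/3)x_E.
By symmetry x_E = x_D; substituting into the reaction function, (4/3)x_D = 131/6 and x_D = 16.375.
P_D = 172 − 3·16.375 − 2·16.375 = 90.125.

90.125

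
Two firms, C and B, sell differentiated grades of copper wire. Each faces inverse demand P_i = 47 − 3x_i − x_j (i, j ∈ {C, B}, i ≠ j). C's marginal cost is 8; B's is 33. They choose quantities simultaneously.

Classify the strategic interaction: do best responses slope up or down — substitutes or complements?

strategic substitutes

Firm C's profit: π = x_C(47 − 3x_C − x_B) − 8x_C.
∂π/∂x_C = 39 − 6x_C − x_B = 0 ⇒ x_C = 6.5 − (1/6)x_B.
The best-response slope dx_C/dx_B = −1/6 < 0: the reaction function is downward-sloping, so the choices are strategic substitutes.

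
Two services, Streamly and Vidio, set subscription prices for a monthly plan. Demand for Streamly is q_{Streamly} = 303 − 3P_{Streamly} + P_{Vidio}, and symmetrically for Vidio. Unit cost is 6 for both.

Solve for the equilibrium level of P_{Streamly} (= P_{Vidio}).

64.2

Streamly's profit: π = (P_{Streamly} − 6)(303 − 3P_{Streamly} + P_{Vidio}).
∂π/∂P_{Streamly} = 321 − 6P_{Streamly} + P_{Vidio} = 0 ⇒ P_{Streamly} = 53.5 + (1/6)P_{Vidio}.
The game is symmetric, so in equilibrium P_{Vidio} = P_{Streamly}: the reaction function gives (5/6)P_{Streamly} = 53.5, hence P_{Streamly} = 64.2.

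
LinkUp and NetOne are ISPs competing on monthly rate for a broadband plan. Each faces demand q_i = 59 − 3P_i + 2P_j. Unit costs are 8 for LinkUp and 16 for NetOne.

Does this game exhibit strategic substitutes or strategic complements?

strategic complements

LinkUp's profit: π = (P_{LinkUp} − 8)(59 − 3P_{LinkUp} + 2P_{NetOne}).
∂π/∂P_{LinkUp} = 83 − 6P_{LinkUp} + 2P_{NetOne} = 0 ⇒ P_{LinkUp} = 83/6 + (1/3)P_{NetOne}.
The best-response slope dP_{LinkUp}/dP_{NetOne} = 1/3 > 0: the reaction function is upward-sloping, so the choices are strategic complements.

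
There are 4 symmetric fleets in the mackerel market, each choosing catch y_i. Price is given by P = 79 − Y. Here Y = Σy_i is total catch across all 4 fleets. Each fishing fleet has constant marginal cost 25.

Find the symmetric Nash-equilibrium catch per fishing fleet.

A representative fishing fleet's profit is π_i = y_i(79 − Y) − 25y_i, with Y = y_i + Σ_{j≠i} y_j.
First-order condition: 54 − 2y_i − Σ_{j≠i} y_j = 0.
In a symmetric equilibrium every fishing fleet chooses the same y, so Σ_{j≠i} y_j = 3y. The condition becomes 54 − 5y = 0, giving y = 54/5 = 10.8.

10.8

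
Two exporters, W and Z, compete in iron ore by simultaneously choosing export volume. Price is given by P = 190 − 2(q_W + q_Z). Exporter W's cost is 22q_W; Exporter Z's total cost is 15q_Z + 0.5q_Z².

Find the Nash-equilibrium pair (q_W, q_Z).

Exporter W's profit: π = q_W(190 − 2(q_W + q_Z)) − 22q_W.
∂π/∂q_W = 168 − 4q_W − 2q_Z = 0, so q_W = 42 − 0.5q_Z.
For Z: ∂π/∂q_Z = 175 − 5q_Z − 2q_W = 0 ⇒ q_Z = 35 − 0.4q_W.
Substituting the second reaction function into the first: q_W = 42 − 0.5(35 − 0.4q_W), which gives 0.8q_W = 24.5 ⇒ q_W = 30.625.
Then q_Z = 35 − 0.4·30.625 = 22.75.

30.625, 22.75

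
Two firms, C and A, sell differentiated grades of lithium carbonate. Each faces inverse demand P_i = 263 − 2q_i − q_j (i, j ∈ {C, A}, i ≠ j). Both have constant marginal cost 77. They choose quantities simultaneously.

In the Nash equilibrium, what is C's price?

Firm C's profit: π = q_C(263 − 2q_C − q_A) − 77q_C.
∂π/∂q_C = 186 − 4q_C − q_A = 0 ⇒ q_C = 46.5 − 0.25q_A.
By symmetry q_A = q_C; substituting into the reaction function, 1.25q_C = 46.5 and q_C = 37.2.
P_C = 263 − 2·37.2 − 37.2 = 151.4.

151.4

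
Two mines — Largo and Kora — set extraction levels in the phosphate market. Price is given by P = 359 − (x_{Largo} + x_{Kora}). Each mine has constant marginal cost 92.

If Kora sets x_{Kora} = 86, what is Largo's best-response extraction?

Mine Largo's profit: π = x_{Largo}(359 − (x_{Largo} + x_{Kora})) − 92x_{Largo}.
∂π/∂x_{Largo} = 267 − 2x_{Largo} − x_{Kora} = 0, so x_{Largo} = 133.5 − 0.5x_{Kora}.
At x_{Kora} = 86: x_{Largo} = 133.5 − 0.5·86 = 90.5.

90.5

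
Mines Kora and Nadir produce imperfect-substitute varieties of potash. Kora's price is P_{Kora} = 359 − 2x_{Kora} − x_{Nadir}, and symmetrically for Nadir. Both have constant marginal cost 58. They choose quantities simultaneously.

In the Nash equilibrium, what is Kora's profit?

Mine Kora's profit: π = x_{Kora}(359 − 2x_{Kora} − x_{Nadir}) − 58x_{Kora}.
∂π/∂x_{Kora} = 301 − 4x_{Kora} − x_{Nadir} = 0 ⇒ x_{Kora} = 75.25 − 0.25x_{Nadir}.
Setting x_{Kora} = x_{Nadir} in the reaction function: x_{Kora} = 75.25 − 0.25x_{Kora}, so x_{Kora} = 75.25 / 1.25 = 60.2.
P_{Kora} = 359 − 2·60.2 − 60.2 = 178.4.
Profit = (178.4 − 58)·60.2 = 7248.08.

7248.08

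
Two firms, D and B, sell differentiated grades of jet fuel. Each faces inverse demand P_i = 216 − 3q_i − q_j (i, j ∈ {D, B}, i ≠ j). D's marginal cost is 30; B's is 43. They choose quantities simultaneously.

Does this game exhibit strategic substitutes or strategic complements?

strategic substitutes

Firm D's profit: π = q_D(216 − 3q_D − q_B) − 30q_D.
∂π/∂q_D = 186 − 6q_D − q_B = 0 ⇒ q_D = 31 − (1/6)q_B.
The best-response slope dq_D/dq_B = −1/6 < 0: the reaction function is downward-sloping, so the choices are strategic substitutes.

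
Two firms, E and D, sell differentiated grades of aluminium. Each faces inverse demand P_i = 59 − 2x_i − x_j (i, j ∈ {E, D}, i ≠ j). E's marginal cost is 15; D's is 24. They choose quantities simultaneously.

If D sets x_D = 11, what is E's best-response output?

Firm E's profit: π = x_E(59 − 2x_E − x_D) − 15x_E.
∂π/∂x_E = 44 − 4x_E − x_D = 0 ⇒ x_E = 11 − 0.25x_D.
At x_D = 11: x_E = 11 − 0.25·11 = 8.25.

8.25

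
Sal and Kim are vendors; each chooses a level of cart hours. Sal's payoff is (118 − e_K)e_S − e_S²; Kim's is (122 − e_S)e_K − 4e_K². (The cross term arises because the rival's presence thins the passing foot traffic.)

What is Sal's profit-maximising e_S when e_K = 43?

Expanding Sal's payoff: 118e_S − e_Ke_S − e_S².
∂π/∂e_S = 118 − e_K − 2e_S = 0, so e_S = 59 − 0.5e_K.
At e_K = 43: e_S = 59 − 0.5·43 = 37.5.

37.5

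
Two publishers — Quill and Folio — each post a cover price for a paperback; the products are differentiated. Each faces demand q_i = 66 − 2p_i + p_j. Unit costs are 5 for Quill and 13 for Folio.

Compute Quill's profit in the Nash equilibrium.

915.92

Quill's profit: π = (p_{Quill} − 5)(66 − 2p_{Quill} + p_{Folio}).
∂π/∂p_{Quill} = 76 − 4p_{Quill} + p_{Folio} = 0 ⇒ p_{Quill} = 19 + 0.25p_{Folio}.
Similarly p_{Folio} = 23 + 0.25p_{Quill}.
Plugging p_{Folio} into Quill's best response: p_{Quill} = 19 + 0.25(23 + 0.25p_{Quill}) ⇒ 0.9375p_{Quill} = 24.75, so p_{Quill} = 26.4.
Then p_{Folio} = 23 + 0.25·26.4 = 29.6.
q_{Quill} = 66 − 2·26.4 + 29.6 = 42.8.
Profit = (26.4 − 5)·42.8 = 915.92.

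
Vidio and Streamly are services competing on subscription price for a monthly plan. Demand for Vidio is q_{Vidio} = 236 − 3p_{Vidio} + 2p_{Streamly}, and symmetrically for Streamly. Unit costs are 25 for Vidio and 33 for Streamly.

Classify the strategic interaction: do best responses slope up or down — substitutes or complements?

strategic complements

Vidio's profit: π = (p_{Vidio} − 25)(236 − 3p_{Vidio} + 2p_{Streamly}).
∂π/∂p_{Vidio} = 311 − 6p_{Vidio} + 2p_{Streamly} = 0 ⇒ p_{Vidio} = 311/6 + (1/3)p_{Streamly}.
The best-response slope dp_{Vidio}/dp_{Streamly} = 1/3 > 0: the reaction function is upward-sloping, so the choices are strategic complements.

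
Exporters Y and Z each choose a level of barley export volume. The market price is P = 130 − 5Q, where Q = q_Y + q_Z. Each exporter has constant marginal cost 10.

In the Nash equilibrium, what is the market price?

50

Exporter Y's profit: π = q_Y(130 − 5(q_Y + q_Z)) − 10q_Y.
∂π/∂q_Y = 120 − 10q_Y − 5q_Z = 0, so q_Y = 12 − 0.5q_Z.
Setting q_Y = q_Z in the reaction function: q_Y = 12 − 0.5q_Y, so q_Y = 12 / 1.5 = 8.
Equilibrium price: P = 130 − 5·16 = 50.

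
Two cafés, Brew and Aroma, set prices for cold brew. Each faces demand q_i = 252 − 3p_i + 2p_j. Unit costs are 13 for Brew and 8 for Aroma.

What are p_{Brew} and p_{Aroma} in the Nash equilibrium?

71.8125, 69.9375

Brew's profit: π = (p_{Brew} − 13)(252 − 3p_{Brew} + 2p_{Aroma}).
∂π/∂p_{Brew} = 291 − 6p_{Brew} + 2p_{Aroma} = 0 ⇒ p_{Brew} = 48.5 + (1/3)p_{Aroma}.
Similarly p_{Aroma} = 46 + (1/3)p_{Brew}.
Substituting the second reaction function into the first: p_{Brew} = 48.5 + (1/3)(46 + (1/3)p_{Brew}), which gives (8/9)p_{Brew} = 383/6 ⇒ p_{Brew} = 71.8125.
Then p_{Aroma} = 46 + (1/3)·71.8125 = 69.9375.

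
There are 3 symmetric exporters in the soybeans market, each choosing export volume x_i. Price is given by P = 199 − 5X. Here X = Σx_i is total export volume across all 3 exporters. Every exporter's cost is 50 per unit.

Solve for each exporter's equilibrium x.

7.45

A representative exporter's profit is π_i = x_i(199 − 5X) − 50x_i, with X = x_i + Σ_{j≠i} x_j.
First-order condition: 149 − 10x_i − 5Σ_{j≠i} x_j = 0.
With identical exporters, set every x_j = x: then 149 − 10x − 10x = 0, i.e. x = 149/20 = 7.45.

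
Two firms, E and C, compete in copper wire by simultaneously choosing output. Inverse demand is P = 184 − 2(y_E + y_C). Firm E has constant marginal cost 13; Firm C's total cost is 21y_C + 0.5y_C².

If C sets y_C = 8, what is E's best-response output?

38.75

Firm E's profit: π = y_E(184 − 2(y_E + y_C)) − 13y_E.
∂π/∂y_E = 171 − 4y_E − 2y_C = 0, so y_E = 42.75 − 0.5y_C.
At y_C = 8: y_E = 42.75 − 0.5·8 = 38.75.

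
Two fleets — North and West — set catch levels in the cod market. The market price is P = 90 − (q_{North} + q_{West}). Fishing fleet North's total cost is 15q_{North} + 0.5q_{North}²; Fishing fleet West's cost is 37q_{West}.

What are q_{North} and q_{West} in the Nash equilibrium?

19.4, 16.8

Fishing fleet North's profit: π = q_{North}(90 − (q_{North} + q_{West})) − 15q_{North} − 0.5q_{North}².
∂π/∂q_{North} = 75 − 3q_{North} − q_{West} = 0, so q_{North} = 25 − (1/3)q_{West}.
For West: ∂π/∂q_{West} = 53 − 2q_{West} − q_{North} = 0 ⇒ q_{West} = 26.5 − 0.5q_{North}.
Plugging q_{West} into North's best response: q_{North} = 25 − (1/3)(26.5 − 0.5q_{North}) ⇒ (5/6)q_{North} = 97/6, so q_{North} = 19.4.
Then q_{West} = 26.5 − 0.5·19.4 = 16.8.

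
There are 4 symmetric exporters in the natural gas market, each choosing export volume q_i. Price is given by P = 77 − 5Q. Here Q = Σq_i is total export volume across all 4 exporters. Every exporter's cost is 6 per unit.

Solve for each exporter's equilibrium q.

A representative exporter's profit is π_i = q_i(77 − 5Q) − 6q_i, with Q = q_i + Σ_{j≠i} q_j.
First-order condition: 71 − 10q_i − 5Σ_{j≠i} q_j = 0.
Imposing symmetry (q_j = q for all j) turns Σ_{j≠i} q_j into 3q, so 71 = 25q and q = 2.84.

2.84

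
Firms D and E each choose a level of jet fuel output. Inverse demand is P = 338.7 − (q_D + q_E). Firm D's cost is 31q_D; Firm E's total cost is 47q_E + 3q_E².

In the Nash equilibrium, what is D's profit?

Firm D's profit: π = q_D(338.7 − (q_D + q_E)) − 31q_D.
∂π/∂q_D = 307.7 − 2q_D − q_E = 0, so q_D = 153.85 − 0.5q_E.
For E: ∂π/∂q_E = 291.7 − 8q_E − q_D = 0 ⇒ q_E = 36.4625 − 0.125q_D.
Solving the two reaction functions simultaneously: (1 − (−0.5)(−0.125))q_D = 153.85 − 0.5·36.4625, so 0.9375q_D = 21699/160 and q_D = 144.66.
Then q_E = 36.4625 − 0.125·144.66 = 18.38.
Price P = 338.7 − 163.04 = 175.66.
D's profit: (175.66 − 31)·144.66 = 20926.5156.

20926.5156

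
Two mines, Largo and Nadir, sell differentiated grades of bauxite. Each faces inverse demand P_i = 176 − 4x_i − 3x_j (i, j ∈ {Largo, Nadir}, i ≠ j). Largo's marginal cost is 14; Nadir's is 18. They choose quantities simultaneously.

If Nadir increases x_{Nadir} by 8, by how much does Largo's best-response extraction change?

Mine Largo's profit: π = x_{Largo}(176 − 4x_{Largo} − 3x_{Nadir}) − 14x_{Largo}.
∂π/∂x_{Largo} = 162 − 8x_{Largo} − 3x_{Nadir} = 0 ⇒ x_{Largo} = 20.25 − 0.375x_{Nadir}.
The reaction-function slope is −0.375, so an 8-unit rise in x_{Nadir} moves x_{Largo} by −0.375 × 8 = −3. Largo's best response falls — the actions are strategic substitutes.

-3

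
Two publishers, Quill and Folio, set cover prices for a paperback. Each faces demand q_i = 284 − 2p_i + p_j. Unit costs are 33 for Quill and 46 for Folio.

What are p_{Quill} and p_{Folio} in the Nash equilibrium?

Quill's profit: π = (p_{Quill} − 33)(284 − 2p_{Quill} + p_{Folio}).
∂π/∂p_{Quill} = 350 − 4p_{Quill} + p_{Folio} = 0 ⇒ p_{Quill} = 87.5 + 0.25p_{Folio}.
Similarly p_{Folio} = 94 + 0.25p_{Quill}.
Plugging p_{Folio} into Quill's best response: p_{Quill} = 87.5 + 0.25(94 + 0.25p_{Quill}) ⇒ 0.9375p_{Quill} = 111, so p_{Quill} = 118.4.
Then p_{Folio} = 94 + 0.25·118.4 = 123.6.

118.4, 123.6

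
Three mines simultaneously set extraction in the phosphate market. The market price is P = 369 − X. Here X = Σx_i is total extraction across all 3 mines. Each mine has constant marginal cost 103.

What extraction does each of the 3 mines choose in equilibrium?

A representative mine's profit is π_i = x_i(369 − X) − 103x_i, with X = x_i + Σ_{j≠i} x_j.
First-order condition: 266 − 2x_i − Σ_{j≠i} x_j = 0.
Imposing symmetry (x_j = x for all j) turns Σ_{j≠i} x_j into 2x, so 266 = 4x and x = 66.5.

66.5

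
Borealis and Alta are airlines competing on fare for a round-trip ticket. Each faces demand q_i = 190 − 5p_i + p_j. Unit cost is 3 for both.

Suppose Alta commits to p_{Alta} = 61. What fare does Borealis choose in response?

26.6

Borealis's profit: π = (p_{Borealis} − 3)(190 − 5p_{Borealis} + p_{Alta}).
∂π/∂p_{Borealis} = 205 − 10p_{Borealis} + p_{Alta} = 0 ⇒ p_{Borealis} = 20.5 + 0.1p_{Alta}.
At p_{Alta} = 61: p_{Borealis} = 20.5 + 0.1·61 = 26.6.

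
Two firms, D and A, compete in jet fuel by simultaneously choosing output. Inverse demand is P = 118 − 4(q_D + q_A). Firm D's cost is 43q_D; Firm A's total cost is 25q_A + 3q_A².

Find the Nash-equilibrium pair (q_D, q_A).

Firm D's profit: π = q_D(118 − 4(q_D + q_A)) − 43q_D.
∂π/∂q_D = 75 − 8q_D − 4q_A = 0, so q_D = 9.375 − 0.5q_A.
For A: ∂π/∂q_A = 93 − 14q_A − 4q_D = 0 ⇒ q_A = 93/14 − (2/7)q_D.
Plugging q_A into D's best response: q_D = 9.375 − 0.5(93/14 − (2/7)q_D) ⇒ (6/7)q_D = 339/56, so q_D = 7.0625.
Then q_A = 93/14 − (2/7)·7.0625 = 4.625.

7.0625, 4.625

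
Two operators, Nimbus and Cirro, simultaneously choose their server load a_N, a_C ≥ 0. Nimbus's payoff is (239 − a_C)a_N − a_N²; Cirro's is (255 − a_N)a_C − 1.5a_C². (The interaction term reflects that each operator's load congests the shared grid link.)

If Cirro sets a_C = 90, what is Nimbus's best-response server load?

74.5

Expanding Nimbus's payoff: 239a_N − a_Ca_N − a_N².
∂π/∂a_N = 239 − a_C − 2a_N = 0, so a_N = 119.5 − 0.5a_C.
At a_C = 90: a_N = 119.5 − 0.5·90 = 74.5.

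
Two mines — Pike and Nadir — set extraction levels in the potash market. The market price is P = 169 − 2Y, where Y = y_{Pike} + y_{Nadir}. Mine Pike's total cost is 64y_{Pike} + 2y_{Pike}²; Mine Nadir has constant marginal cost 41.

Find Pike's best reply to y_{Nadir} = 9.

Mine Pike's profit: π = y_{Pike}(169 − 2(y_{Pike} + y_{Nadir})) − 64y_{Pike} − 2y_{Pike}².
∂π/∂y_{Pike} = 105 − 8y_{Pike} − 2y_{Nadir} = 0, so y_{Pike} = 13.125 − 0.25y_{Nadir}.
At y_{Nadir} = 9: y_{Pike} = 13.125 − 0.25·9 = 10.875.

10.875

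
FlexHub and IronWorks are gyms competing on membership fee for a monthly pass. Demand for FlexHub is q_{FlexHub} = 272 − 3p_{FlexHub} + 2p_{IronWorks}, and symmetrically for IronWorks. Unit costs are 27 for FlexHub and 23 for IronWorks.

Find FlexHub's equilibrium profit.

FlexHub's profit: π = (p_{FlexHub} − 27)(272 − 3p_{FlexHub} + 2p_{IronWorks}).
∂π/∂p_{FlexHub} = 353 − 6p_{FlexHub} + 2p_{IronWorks} = 0 ⇒ p_{FlexHub} = 353/6 + (1/3)p_{IronWorks}.
Similarly p_{IronWorks} = 341/6 + (1/3)p_{FlexHub}.
Substituting the second reaction function into the first: p_{FlexHub} = 353/6 + (1/3)(341/6 + (1/3)p_{FlexHub}), which gives (8/9)p_{FlexHub} = 700/9 ⇒ p_{FlexHub} = 87.5.
Then p_{IronWorks} = 341/6 + (1/3)·87.5 = 86.
q_{FlexHub} = 272 − 3·87.5 + 2·86 = 181.5.
Profit = (87.5 − 27)·181.5 = 10980.75.

10980.75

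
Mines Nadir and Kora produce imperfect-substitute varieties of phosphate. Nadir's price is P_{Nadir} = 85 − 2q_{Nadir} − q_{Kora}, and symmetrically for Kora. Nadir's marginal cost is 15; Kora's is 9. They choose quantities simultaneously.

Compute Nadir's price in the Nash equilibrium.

42.2

Mine Nadir's profit: π = q_{Nadir}(85 − 2q_{Nadir} − q_{Kora}) − 15q_{Nadir}.
∂π/∂q_{Nadir} = 70 − 4q_{Nadir} − q_{Kora} = 0 ⇒ q_{Nadir} = 17.5 − 0.25q_{Kora}.
Similarly q_{Kora} = 19 − 0.25q_{Nadir}.
Substituting the second reaction function into the first: q_{Nadir} = 17.5 − 0.25(19 − 0.25q_{Nadir}), which gives 0.9375q_{Nadir} = 12.75 ⇒ q_{Nadir} = 13.6.
Then q_{Kora} = 19 − 0.25·13.6 = 15.6.
P_{Nadir} = 85 − 2·13.6 − 15.6 = 42.2.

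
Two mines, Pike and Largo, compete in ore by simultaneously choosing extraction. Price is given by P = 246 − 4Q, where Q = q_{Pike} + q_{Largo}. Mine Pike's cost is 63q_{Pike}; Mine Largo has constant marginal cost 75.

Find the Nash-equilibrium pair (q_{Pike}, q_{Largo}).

16.25, 13.25

Mine Pike's profit: π = q_{Pike}(246 − 4(q_{Pike} + q_{Largo})) − 63q_{Pike}.
∂π/∂q_{Pike} = 183 − 8q_{Pike} − 4q_{Largo} = 0, so q_{Pike} = 22.875 − 0.5q_{Largo}.
By the same steps for Largo: q_{Largo} = 21.375 − 0.5q_{Pike}.
Plugging q_{Largo} into Pike's best response: q_{Pike} = 22.875 − 0.5(21.375 − 0.5q_{Pike}) ⇒ 0.75q_{Pike} = 12.1875, so q_{Pike} = 16.25.
Then q_{Largo} = 21.375 − 0.5·16.25 = 13.25.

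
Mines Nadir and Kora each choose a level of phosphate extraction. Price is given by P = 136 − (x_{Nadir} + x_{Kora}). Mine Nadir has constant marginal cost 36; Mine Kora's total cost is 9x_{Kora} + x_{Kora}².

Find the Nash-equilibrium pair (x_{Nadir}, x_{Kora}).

39, 22

Mine Nadir's profit: π = x_{Nadir}(136 − (x_{Nadir} + x_{Kora})) − 36x_{Nadir}.
∂π/∂x_{Nadir} = 100 − 2x_{Nadir} − x_{Kora} = 0, so x_{Nadir} = 50 − 0.5x_{Kora}.
For Kora: ∂π/∂x_{Kora} = 127 − 4x_{Kora} − x_{Nadir} = 0 ⇒ x_{Kora} = 31.75 − 0.25x_{Nadir}.
Substituting the second reaction function into the first: x_{Nadir} = 50 − 0.5(31.75 − 0.25x_{Nadir}), which gives 0.875x_{Nadir} = 34.125 ⇒ x_{Nadir} = 39.
Then x_{Kora} = 31.75 − 0.25·39 = 22.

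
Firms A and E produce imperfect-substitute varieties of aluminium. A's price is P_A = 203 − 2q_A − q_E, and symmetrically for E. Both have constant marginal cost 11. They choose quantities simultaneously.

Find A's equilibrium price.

Firm A's profit: π = q_A(203 − 2q_A − q_E) − 11q_A.
∂π/∂q_A = 192 − 4q_A − q_E = 0 ⇒ q_A = 48 − 0.25q_E.
Setting q_A = q_E in the reaction function: q_A = 48 − 0.25q_A, so q_A = 48 / 1.25 = 38.4.
P_A = 203 − 2·38.4 − 38.4 = 87.8.

87.8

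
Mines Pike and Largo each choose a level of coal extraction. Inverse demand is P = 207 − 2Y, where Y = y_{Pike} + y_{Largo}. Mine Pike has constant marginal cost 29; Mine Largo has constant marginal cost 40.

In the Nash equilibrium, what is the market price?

Mine Pike's profit: π = y_{Pike}(207 − 2(y_{Pike} + y_{Largo})) − 29y_{Pike}.
∂π/∂y_{Pike} = 178 − 4y_{Pike} − 2y_{Largo} = 0, so y_{Pike} = 44.5 − 0.5y_{Largo}.
By the same steps for Largo: y_{Largo} = 41.75 − 0.5y_{Pike}.
Solving the two reaction functions simultaneously: (1 − (−0.5)(−0.5))y_{Pike} = 44.5 − 0.5·41.75, so 0.75y_{Pike} = 23.625 and y_{Pike} = 31.5.
Then y_{Largo} = 41.75 − 0.5·31.5 = 26.
Equilibrium price: P = 207 − 2·57.5 = 92.

92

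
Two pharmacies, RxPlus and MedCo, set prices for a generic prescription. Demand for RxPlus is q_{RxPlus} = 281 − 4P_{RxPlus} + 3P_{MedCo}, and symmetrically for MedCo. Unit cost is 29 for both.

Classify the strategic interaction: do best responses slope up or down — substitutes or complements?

RxPlus's profit: π = (P_{RxPlus} − 29)(281 − 4P_{RxPlus} + 3P_{MedCo}).
∂π/∂P_{RxPlus} = 397 − 8P_{RxPlus} + 3P_{MedCo} = 0 ⇒ P_{RxPlus} = 49.625 + 0.375P_{MedCo}.
The best-response slope dP_{RxPlus}/dP_{MedCo} = 0.375 > 0: the reaction function is upward-sloping, so the choices are strategic complements.

strategic complements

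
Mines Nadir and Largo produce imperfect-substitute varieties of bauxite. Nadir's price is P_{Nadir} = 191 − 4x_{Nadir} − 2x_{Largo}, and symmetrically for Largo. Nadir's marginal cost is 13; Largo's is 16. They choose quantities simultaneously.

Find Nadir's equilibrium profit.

1281.64

Mine Nadir's profit: π = x_{Nadir}(191 − 4x_{Nadir} − 2x_{Largo}) − 13x_{Nadir}.
∂π/∂x_{Nadir} = 178 − 8x_{Nadir} − 2x_{Largo} = 0 ⇒ x_{Nadir} = 22.25 − 0.25x_{Largo}.
Similarly x_{Largo} = 21.875 − 0.25x_{Nadir}.
Solving the two reaction functions simultaneously: (1 − (−0.25)(−0.25))x_{Nadir} = 22.25 − 0.25·21.875, so 0.9375x_{Nadir} = 537/32 and x_{Nadir} = 17.9.
Then x_{Largo} = 21.875 − 0.25·17.9 = 17.4.
P_{Nadir} = 191 − 4·17.9 − 2·17.4 = 84.6.
Profit = (84.6 − 13)·17.9 = 1281.64.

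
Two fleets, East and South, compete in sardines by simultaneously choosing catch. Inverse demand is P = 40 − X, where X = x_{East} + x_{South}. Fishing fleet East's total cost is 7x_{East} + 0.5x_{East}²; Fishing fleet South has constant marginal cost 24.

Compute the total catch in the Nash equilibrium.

Fishing fleet East's profit: π = x_{East}(40 − (x_{East} + x_{South})) − 7x_{East} − 0.5x_{East}².
∂π/∂x_{East} = 33 − 3x_{East} − x_{South} = 0, so x_{East} = 11 − (1/3)x_{South}.
For South: ∂π/∂x_{South} = 16 − 2x_{South} − x_{East} = 0 ⇒ x_{South} = 8 − 0.5x_{East}.
Plugging x_{South} into East's best response: x_{East} = 11 − (1/3)(8 − 0.5x_{East}) ⇒ (5/6)x_{East} = 25/3, so x_{East} = 10.
Then x_{South} = 8 − 0.5·10 = 3.
Total catch: 10 + 3 = 13.

13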